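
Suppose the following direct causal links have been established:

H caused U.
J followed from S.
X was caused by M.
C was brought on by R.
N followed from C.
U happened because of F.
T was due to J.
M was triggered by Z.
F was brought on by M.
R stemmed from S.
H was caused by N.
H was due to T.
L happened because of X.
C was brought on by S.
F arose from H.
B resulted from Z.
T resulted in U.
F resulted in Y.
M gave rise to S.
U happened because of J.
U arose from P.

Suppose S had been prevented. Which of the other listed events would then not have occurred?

C, H, J, N, R, T

Downstream of S: R, J, T, C, N, H, F, Y, U.
Of those, still caused via another path: F, Y, U.
The remainder have no surviving cause.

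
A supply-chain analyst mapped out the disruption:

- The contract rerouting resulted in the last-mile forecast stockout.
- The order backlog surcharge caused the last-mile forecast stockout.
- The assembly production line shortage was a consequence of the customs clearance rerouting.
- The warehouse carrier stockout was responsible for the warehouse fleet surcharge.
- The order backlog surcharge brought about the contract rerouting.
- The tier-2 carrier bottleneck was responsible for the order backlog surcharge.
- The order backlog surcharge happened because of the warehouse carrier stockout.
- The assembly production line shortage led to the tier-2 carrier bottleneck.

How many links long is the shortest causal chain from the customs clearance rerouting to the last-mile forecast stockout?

4

Shortest chain: the customs clearance rerouting → the assembly production line shortage → the tier-2 carrier bottleneck → the order backlog surcharge → the last-mile forecast stockout.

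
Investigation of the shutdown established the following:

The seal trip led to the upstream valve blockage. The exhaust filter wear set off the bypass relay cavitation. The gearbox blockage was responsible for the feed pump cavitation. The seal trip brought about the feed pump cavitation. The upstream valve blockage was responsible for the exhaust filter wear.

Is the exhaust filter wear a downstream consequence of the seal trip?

Yes

There is a causal chain: the seal trip → the upstream valve blockage → the exhaust filter wear.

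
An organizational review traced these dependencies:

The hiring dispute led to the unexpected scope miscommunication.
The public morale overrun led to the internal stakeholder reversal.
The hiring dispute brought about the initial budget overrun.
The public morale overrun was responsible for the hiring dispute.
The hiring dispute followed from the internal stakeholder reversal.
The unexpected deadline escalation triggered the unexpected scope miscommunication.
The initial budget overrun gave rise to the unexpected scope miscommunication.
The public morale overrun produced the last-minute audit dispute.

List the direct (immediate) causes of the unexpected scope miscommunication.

the hiring dispute, the initial budget overrun, the unexpected deadline escalation

Upstream contributors include the public morale overrun, the internal stakeholder reversal, but only the hiring dispute, the initial budget overrun, the unexpected deadline escalation feed directly into the unexpected scope miscommunication.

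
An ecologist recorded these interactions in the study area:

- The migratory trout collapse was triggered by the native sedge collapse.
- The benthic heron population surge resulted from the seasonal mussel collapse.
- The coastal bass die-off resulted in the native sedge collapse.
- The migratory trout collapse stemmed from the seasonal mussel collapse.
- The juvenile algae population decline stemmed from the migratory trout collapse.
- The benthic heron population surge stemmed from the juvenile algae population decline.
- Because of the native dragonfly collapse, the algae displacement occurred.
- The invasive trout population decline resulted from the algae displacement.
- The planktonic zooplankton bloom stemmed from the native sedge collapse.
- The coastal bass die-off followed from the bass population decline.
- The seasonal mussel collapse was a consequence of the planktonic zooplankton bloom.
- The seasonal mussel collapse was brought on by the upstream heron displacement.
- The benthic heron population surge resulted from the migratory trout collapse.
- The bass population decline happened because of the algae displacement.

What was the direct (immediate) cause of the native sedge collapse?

Upstream contributors include the native dragonfly collapse, the algae displacement, the bass population decline, but only the coastal bass die-off feeds directly into the native sedge collapse.

the coastal bass die-off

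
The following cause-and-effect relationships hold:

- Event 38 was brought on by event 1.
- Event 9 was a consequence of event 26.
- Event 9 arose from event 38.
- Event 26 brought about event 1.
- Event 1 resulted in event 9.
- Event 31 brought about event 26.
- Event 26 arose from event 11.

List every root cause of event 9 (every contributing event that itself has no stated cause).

Tracing upstream from event 9: event 9 ← event 26 ← event 11.
A separate upstream branch: event 9 ← event 26 ← event 31.
Each of those chain origins has no stated cause.

event 11, event 31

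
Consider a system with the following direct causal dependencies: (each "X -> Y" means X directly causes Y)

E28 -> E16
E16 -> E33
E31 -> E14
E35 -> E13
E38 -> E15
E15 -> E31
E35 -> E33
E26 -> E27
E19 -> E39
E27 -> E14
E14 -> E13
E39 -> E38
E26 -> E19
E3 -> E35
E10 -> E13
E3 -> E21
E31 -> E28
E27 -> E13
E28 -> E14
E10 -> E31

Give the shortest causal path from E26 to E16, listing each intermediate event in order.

E26 → E19
E19 → E39
E39 → E38
E38 → E15
E15 → E31
E31 → E28
E28 → E16
Length: 7 steps.

E26 → E19 → E39 → E38 → E15 → E31 → E28 → E16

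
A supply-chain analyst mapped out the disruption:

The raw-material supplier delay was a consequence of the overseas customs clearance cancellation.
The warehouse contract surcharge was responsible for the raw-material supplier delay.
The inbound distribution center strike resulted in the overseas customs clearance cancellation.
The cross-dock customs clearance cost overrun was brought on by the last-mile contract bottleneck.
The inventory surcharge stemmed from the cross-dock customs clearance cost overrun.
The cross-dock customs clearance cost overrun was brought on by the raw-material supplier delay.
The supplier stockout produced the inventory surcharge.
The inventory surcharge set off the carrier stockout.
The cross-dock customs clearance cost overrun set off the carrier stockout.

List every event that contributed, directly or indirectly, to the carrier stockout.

Immediate causes of the carrier stockout: the cross-dock customs clearance cost overrun, the inventory surcharge.
Further upstream: the inbound distribution center strike, the overseas customs clearance cancellation, the supplier stockout, the warehouse contract surcharge, the raw-material supplier delay, the last-mile contract bottleneck.

the cross-dock customs clearance cost overrun, the inbound distribution center strike, the inventory surcharge, the last-mile contract bottleneck, the overseas customs clearance cancellation, the raw-material supplier delay, the supplier stockout, the warehouse contract surcharge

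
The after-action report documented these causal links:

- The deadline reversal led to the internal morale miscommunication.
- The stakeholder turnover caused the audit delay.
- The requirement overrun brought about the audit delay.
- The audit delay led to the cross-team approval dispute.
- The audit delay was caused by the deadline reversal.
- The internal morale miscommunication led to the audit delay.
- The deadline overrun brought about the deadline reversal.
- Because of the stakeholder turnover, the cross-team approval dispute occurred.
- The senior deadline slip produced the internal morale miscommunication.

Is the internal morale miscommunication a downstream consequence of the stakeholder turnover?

No

The stakeholder turnover leads to the audit delay, the cross-team approval dispute; the internal morale miscommunication is not among them.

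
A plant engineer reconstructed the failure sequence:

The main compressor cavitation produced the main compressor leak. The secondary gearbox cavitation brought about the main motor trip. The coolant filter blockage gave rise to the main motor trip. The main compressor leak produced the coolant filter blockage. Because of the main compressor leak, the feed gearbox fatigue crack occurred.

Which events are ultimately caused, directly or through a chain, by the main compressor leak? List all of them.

the coolant filter blockage, the feed gearbox fatigue crack, the main motor trip

Direct effects: the feed gearbox fatigue crack, the coolant filter blockage.
2 steps out: the main motor trip.
Not reachable from it: the main compressor cavitation, the secondary gearbox cavitation.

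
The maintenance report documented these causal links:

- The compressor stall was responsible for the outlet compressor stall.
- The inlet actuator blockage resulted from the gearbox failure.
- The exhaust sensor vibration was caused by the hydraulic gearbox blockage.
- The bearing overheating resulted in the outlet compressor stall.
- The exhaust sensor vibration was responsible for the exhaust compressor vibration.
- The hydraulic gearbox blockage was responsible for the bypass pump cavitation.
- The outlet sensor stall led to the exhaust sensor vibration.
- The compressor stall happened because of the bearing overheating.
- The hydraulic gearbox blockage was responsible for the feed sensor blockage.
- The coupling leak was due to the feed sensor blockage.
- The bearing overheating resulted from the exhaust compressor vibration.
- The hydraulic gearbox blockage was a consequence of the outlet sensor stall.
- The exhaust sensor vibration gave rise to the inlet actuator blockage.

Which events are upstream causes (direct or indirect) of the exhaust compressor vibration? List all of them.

the exhaust sensor vibration, the hydraulic gearbox blockage, the outlet sensor stall

Immediate cause of the exhaust compressor vibration: the exhaust sensor vibration.
Further upstream: the outlet sensor stall, the hydraulic gearbox blockage.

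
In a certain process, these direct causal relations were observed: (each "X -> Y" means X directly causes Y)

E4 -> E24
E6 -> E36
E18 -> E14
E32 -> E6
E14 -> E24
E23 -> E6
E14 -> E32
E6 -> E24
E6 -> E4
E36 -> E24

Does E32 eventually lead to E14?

E32 leads to E6, E36, E4, E24; E14 is not among them.

No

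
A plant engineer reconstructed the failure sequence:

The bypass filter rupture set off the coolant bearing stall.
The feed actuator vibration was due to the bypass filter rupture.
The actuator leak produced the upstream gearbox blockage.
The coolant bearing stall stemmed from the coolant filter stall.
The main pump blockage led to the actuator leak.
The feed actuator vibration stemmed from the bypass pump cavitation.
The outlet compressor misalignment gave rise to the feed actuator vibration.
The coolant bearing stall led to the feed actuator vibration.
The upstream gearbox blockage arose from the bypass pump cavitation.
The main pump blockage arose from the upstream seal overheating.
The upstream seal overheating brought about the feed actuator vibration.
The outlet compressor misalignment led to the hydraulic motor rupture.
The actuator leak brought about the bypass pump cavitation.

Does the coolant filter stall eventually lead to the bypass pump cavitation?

The coolant filter stall leads to the coolant bearing stall, the feed actuator vibration; the bypass pump cavitation is not among them.

No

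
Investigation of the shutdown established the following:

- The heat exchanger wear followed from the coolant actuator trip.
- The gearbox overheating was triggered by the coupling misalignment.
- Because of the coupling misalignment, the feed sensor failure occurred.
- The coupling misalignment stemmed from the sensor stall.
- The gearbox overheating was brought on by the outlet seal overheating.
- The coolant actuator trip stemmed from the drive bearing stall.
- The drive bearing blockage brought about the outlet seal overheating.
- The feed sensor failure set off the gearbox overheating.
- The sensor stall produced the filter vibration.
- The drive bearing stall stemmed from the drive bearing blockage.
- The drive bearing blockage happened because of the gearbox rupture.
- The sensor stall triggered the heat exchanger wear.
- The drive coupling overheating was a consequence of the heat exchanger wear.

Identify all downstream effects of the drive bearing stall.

the coolant actuator trip, the drive coupling overheating, the heat exchanger wear

Direct effects: the coolant actuator trip.
2 steps out: the heat exchanger wear.
3 steps out: the drive coupling overheating.
Not reachable from it: the gearbox rupture, the drive bearing blockage, the sensor stall, the outlet seal overheating, the filter vibration, the coupling misalignment, the feed sensor failure, the gearbox overheating.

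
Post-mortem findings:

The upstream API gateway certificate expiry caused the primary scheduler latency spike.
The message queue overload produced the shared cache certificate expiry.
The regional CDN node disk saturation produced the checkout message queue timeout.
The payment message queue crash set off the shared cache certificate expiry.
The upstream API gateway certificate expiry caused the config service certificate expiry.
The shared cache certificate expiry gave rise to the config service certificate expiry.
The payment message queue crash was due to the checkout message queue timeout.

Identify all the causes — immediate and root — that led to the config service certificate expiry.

Immediate causes of the config service certificate expiry: the upstream API gateway certificate expiry, the shared cache certificate expiry.
Further upstream: the regional CDN node disk saturation, the message queue overload, the checkout message queue timeout, the payment message queue crash.

the checkout message queue timeout, the message queue overload, the payment message queue crash, the regional CDN node disk saturation, the shared cache certificate expiry, the upstream API gateway certificate expiry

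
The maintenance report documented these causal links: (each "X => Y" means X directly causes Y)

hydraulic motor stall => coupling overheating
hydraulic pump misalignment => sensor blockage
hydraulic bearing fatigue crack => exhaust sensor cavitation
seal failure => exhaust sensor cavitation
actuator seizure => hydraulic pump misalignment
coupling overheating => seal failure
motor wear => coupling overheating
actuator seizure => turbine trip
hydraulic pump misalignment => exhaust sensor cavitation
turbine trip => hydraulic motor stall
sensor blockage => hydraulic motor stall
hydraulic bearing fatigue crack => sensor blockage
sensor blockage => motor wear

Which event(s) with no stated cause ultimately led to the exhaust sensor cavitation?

the actuator seizure, the hydraulic bearing fatigue crack

Tracing upstream from the exhaust sensor cavitation: the exhaust sensor cavitation ← the hydraulic bearing fatigue crack.
A separate upstream branch: the exhaust sensor cavitation ← the hydraulic pump misalignment ← the actuator seizure.
Each of those chain origins has no stated cause.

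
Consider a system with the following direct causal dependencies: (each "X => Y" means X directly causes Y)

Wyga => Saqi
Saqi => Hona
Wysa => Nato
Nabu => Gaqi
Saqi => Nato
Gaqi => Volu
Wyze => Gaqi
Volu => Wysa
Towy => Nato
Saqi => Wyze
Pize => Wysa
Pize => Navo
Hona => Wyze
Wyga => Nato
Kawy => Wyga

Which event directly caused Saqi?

Upstream contributors include Kawy, but only Wyga feeds directly into Saqi.

Wyga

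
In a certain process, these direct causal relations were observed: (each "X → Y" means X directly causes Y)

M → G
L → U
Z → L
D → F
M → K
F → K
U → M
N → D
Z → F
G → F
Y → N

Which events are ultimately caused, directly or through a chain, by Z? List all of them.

F, G, K, L, M, U

Direct effects: L, F.
2 steps out: U, K.
3 steps out: M.
4 steps out: G.
Not reachable from it: Y, N, D.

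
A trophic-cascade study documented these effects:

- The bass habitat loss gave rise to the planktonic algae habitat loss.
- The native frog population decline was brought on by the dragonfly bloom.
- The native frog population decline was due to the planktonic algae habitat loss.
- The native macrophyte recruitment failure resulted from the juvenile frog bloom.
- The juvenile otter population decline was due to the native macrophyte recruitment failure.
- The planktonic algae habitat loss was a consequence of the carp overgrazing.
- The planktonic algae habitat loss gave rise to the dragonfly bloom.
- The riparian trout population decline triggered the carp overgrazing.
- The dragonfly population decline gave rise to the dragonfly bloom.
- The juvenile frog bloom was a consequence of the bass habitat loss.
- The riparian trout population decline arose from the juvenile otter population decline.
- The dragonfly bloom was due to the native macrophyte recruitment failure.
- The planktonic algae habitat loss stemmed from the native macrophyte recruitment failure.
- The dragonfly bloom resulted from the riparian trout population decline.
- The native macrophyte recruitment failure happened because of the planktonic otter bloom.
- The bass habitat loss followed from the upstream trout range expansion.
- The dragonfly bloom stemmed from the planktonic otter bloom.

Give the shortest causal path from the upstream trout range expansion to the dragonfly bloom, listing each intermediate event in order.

the upstream trout range expansion → the bass habitat loss
the bass habitat loss → the planktonic algae habitat loss
the planktonic algae habitat loss → the dragonfly bloom
Length: 3 steps.

the upstream trout range expansion → the bass habitat loss → the planktonic algae habitat loss → the dragonfly bloom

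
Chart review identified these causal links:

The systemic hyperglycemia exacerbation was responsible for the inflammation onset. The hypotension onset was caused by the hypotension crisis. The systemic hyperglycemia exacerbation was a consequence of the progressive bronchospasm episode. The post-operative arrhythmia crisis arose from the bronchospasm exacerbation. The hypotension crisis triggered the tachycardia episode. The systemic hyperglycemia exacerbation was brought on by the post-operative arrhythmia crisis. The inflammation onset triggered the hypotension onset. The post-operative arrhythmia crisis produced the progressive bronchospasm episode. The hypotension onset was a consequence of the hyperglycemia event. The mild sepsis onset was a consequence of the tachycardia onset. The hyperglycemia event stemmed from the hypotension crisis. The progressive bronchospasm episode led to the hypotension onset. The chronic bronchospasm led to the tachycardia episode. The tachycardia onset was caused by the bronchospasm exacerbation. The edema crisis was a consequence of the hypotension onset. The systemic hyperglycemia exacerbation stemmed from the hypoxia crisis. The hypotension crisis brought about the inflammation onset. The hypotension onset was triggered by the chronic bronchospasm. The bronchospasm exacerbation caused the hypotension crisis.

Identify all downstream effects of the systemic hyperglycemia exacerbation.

the edema crisis, the hypotension onset, the inflammation onset

Direct effects: the inflammation onset.
2 steps out: the hypotension onset.
3 steps out: the edema crisis.
Not reachable from it: the bronchospasm exacerbation, the tachycardia onset, the post-operative arrhythmia crisis, the progressive bronchospasm episode, the chronic bronchospasm, the mild sepsis onset, the hypoxia crisis, the hypotension crisis, the tachycardia episode, the hyperglycemia event.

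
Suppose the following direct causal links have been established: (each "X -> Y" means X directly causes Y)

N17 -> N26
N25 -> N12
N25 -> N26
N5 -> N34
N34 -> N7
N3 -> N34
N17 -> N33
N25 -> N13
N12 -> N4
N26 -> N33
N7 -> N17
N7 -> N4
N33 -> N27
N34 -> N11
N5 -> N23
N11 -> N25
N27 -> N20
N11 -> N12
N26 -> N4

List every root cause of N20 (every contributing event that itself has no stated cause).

Tracing upstream from N20: N20 ← N27 ← N33 ← N17 ← N7 ← N34 ← N3.
A separate upstream branch: N20 ← N27 ← N33 ← N17 ← N7 ← N34 ← N5.
Each of those chain origins has no stated cause.

N3, N5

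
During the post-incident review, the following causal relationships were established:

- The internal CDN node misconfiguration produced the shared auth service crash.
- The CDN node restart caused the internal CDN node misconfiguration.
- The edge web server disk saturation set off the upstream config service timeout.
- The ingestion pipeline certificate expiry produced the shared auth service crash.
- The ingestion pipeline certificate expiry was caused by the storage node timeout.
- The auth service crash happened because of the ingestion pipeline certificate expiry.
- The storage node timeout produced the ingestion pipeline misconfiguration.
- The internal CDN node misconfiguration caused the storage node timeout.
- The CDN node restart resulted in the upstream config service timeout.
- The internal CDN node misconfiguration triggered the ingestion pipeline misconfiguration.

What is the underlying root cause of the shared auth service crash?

the CDN node restart

Tracing upstream from the shared auth service crash: the shared auth service crash ← the internal CDN node misconfiguration ← the CDN node restart.
The CDN node restart has no stated cause, so it is the root.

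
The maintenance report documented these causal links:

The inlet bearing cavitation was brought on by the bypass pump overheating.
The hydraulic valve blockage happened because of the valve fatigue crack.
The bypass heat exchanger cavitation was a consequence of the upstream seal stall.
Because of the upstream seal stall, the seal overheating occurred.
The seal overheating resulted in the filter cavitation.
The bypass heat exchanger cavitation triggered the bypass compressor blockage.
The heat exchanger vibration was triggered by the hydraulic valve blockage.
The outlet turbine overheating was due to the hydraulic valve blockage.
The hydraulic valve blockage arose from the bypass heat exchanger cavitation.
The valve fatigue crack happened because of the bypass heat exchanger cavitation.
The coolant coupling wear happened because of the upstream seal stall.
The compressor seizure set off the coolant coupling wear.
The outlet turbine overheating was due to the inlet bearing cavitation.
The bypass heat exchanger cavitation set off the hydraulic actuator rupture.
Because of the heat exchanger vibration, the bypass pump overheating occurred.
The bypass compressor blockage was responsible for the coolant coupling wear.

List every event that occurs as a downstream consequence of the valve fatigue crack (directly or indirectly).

the bypass pump overheating, the heat exchanger vibration, the hydraulic valve blockage, the inlet bearing cavitation, the outlet turbine overheating

Direct effects: the hydraulic valve blockage.
2 steps out: the heat exchanger vibration, the outlet turbine overheating.
3 steps out: the bypass pump overheating.
4 steps out: the inlet bearing cavitation.
Not reachable from it: the upstream seal stall, the seal overheating, the bypass heat exchanger cavitation, the filter cavitation, the hydraulic actuator rupture, the bypass compressor blockage, the coolant coupling wear, the compressor seizure.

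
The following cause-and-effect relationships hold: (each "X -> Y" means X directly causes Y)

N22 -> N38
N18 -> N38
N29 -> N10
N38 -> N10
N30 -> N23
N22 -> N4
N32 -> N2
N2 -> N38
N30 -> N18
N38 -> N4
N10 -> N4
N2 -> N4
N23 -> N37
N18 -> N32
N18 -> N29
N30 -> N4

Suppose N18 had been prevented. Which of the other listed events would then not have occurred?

N2, N29, N32

Downstream of N18: N29, N32, N2, N38, N10, N4.
Of those, still caused via another path: N38, N10, N4.
The remainder have no surviving cause.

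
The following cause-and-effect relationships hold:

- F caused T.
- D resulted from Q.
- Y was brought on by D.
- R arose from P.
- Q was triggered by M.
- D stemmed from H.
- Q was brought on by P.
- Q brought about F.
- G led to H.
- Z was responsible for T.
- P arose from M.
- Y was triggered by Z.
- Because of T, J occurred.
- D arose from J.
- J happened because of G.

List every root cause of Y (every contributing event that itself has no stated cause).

G, M, Z

Tracing upstream from Y: Y ← D ← H ← G.
A separate upstream branch: Y ← D ← Q ← M.
A separate upstream branch: Y ← Z.
Each of those chain origins has no stated cause.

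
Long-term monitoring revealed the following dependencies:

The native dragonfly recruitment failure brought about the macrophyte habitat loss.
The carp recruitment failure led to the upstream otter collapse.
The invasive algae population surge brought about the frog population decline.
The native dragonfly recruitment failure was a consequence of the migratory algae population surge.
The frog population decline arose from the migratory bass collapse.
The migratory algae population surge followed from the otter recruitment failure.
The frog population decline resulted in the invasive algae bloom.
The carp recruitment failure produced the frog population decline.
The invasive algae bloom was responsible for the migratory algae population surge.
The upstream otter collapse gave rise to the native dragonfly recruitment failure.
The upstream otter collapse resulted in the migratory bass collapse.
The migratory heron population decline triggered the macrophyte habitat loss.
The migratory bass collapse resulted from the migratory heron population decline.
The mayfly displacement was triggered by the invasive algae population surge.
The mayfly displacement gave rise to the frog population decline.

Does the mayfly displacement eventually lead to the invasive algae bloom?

There is a causal chain: the mayfly displacement → the frog population decline → the invasive algae bloom.

Yes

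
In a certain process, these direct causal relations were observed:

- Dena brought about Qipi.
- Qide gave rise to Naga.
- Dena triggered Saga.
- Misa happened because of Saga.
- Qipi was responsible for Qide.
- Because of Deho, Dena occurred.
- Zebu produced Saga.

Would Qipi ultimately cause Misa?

No

Qipi leads to Qide, Naga; Misa is not among them.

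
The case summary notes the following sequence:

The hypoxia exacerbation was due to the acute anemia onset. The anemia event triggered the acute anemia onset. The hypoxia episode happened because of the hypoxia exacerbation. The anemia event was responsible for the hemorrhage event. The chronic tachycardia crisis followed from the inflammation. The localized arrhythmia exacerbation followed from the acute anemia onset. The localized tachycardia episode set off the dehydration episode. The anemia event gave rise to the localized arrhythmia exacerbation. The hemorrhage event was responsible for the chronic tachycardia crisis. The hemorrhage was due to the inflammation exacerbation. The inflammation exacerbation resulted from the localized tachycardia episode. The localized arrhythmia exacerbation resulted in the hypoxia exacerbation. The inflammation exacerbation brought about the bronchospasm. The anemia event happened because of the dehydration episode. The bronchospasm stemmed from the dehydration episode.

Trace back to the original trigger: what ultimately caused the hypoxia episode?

Tracing upstream from the hypoxia episode: the hypoxia episode ← the hypoxia exacerbation ← the acute anemia onset ← the anemia event ← the dehydration episode ← the localized tachycardia episode.
The localized tachycardia episode has no stated cause, so it is the root.

the localized tachycardia episode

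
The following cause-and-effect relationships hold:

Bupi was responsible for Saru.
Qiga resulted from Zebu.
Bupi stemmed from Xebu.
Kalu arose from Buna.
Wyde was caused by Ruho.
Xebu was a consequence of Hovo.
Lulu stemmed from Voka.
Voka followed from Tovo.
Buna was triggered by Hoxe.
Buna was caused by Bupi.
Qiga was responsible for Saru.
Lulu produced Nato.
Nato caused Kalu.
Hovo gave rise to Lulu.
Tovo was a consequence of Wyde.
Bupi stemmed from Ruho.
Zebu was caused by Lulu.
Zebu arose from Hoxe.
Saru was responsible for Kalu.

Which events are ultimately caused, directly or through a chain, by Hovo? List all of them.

Buna, Bupi, Kalu, Lulu, Nato, Qiga, Saru, Xebu, Zebu

Direct effects: Xebu, Lulu.
2 steps out: Nato, Zebu, Bupi.
3 steps out: Buna, Qiga, Saru, Kalu.
Not reachable from it: Ruho, Wyde, Tovo, Voka, Hoxe.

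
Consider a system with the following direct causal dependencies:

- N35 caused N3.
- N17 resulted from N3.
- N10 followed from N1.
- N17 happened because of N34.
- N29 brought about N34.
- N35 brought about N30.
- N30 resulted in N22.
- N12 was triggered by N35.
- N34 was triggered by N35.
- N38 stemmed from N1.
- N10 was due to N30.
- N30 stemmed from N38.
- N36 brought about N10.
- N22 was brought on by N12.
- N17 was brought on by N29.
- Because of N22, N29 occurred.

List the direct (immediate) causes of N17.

Upstream contributors include N35, N12, N1, N38, N30, N22, but only N29, N3, N34 feed directly into N17.

N29, N3, N34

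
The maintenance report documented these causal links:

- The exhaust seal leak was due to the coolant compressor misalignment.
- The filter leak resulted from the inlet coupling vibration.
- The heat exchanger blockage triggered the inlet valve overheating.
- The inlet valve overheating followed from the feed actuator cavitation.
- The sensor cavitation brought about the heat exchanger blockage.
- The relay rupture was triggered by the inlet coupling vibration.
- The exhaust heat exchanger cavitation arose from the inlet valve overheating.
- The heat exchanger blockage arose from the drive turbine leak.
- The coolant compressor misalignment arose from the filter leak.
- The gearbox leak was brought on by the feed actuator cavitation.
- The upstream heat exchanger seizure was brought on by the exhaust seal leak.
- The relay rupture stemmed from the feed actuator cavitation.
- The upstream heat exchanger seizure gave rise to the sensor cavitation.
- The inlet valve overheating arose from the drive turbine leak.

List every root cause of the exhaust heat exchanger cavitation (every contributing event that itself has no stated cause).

Tracing upstream from the exhaust heat exchanger cavitation: the exhaust heat exchanger cavitation ← the inlet valve overheating ← the heat exchanger blockage ← the sensor cavitation ← the upstream heat exchanger seizure ← the exhaust seal leak ← the coolant compressor misalignment ← the filter leak ← the inlet coupling vibration.
A separate upstream branch: the exhaust heat exchanger cavitation ← the inlet valve overheating ← the feed actuator cavitation.
A separate upstream branch: the exhaust heat exchanger cavitation ← the inlet valve overheating ← the drive turbine leak.
Each of those chain origins has no stated cause.

the drive turbine leak, the feed actuator cavitation, the inlet coupling vibration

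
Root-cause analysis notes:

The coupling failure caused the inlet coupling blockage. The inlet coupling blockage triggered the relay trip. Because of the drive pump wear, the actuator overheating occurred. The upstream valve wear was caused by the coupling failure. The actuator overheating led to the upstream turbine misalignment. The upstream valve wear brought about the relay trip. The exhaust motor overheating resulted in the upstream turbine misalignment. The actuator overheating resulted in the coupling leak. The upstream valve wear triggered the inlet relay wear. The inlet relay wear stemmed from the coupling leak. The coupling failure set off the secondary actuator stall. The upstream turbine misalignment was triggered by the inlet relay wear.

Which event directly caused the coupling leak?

Upstream contributors include the drive pump wear, but only the actuator overheating feeds directly into the coupling leak.

the actuator overheating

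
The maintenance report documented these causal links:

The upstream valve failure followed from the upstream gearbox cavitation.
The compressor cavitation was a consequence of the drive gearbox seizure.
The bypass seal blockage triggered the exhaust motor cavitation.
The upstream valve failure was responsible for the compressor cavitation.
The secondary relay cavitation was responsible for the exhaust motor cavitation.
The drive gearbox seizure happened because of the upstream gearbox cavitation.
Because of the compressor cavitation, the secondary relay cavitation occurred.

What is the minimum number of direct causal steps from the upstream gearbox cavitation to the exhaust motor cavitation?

Shortest chain: the upstream gearbox cavitation → the upstream valve failure → the compressor cavitation → the secondary relay cavitation → the exhaust motor cavitation.

4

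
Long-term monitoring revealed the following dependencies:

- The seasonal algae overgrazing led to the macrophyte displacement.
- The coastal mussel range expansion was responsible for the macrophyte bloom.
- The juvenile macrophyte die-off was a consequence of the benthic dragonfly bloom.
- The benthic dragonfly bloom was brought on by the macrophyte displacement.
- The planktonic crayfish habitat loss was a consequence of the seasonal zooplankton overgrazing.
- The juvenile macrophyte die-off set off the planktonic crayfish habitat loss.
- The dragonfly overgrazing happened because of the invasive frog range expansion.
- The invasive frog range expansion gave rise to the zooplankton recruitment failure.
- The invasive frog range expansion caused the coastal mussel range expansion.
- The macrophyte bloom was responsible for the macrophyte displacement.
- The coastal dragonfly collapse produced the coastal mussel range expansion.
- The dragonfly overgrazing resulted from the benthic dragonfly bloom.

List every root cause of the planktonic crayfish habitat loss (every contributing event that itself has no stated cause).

Tracing upstream from the planktonic crayfish habitat loss: the planktonic crayfish habitat loss ← the juvenile macrophyte die-off ← the benthic dragonfly bloom ← the macrophyte displacement ← the macrophyte bloom ← the coastal mussel range expansion ← the invasive frog range expansion.
A separate upstream branch: the planktonic crayfish habitat loss ← the juvenile macrophyte die-off ← the benthic dragonfly bloom ← the macrophyte displacement ← the seasonal algae overgrazing.
A separate upstream branch: the planktonic crayfish habitat loss ← the juvenile macrophyte die-off ← the benthic dragonfly bloom ← the macrophyte displacement ← the macrophyte bloom ← the coastal mussel range expansion ← the coastal dragonfly collapse.
A separate upstream branch: the planktonic crayfish habitat loss ← the seasonal zooplankton overgrazing.
Each of those chain origins has no stated cause.

the coastal dragonfly collapse, the invasive frog range expansion, the seasonal algae overgrazing, the seasonal zooplankton overgrazing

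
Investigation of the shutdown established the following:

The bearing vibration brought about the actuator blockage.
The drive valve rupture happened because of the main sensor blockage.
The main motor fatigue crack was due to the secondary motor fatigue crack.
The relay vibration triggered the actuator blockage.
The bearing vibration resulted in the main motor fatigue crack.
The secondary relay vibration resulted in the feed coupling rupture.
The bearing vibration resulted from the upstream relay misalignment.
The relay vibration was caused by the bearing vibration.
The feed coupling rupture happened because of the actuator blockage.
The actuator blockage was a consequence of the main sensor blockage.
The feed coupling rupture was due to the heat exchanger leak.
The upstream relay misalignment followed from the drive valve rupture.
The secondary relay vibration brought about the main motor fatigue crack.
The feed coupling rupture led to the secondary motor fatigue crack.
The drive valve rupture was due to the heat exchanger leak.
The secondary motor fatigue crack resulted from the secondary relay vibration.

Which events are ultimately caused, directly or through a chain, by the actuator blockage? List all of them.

Direct effects: the feed coupling rupture.
2 steps out: the secondary motor fatigue crack.
3 steps out: the main motor fatigue crack.
Not reachable from it: the main sensor blockage, the heat exchanger leak, the drive valve rupture, the upstream relay misalignment, the bearing vibration, the relay vibration, the secondary relay vibration.

the feed coupling rupture, the main motor fatigue crack, the secondary motor fatigue crack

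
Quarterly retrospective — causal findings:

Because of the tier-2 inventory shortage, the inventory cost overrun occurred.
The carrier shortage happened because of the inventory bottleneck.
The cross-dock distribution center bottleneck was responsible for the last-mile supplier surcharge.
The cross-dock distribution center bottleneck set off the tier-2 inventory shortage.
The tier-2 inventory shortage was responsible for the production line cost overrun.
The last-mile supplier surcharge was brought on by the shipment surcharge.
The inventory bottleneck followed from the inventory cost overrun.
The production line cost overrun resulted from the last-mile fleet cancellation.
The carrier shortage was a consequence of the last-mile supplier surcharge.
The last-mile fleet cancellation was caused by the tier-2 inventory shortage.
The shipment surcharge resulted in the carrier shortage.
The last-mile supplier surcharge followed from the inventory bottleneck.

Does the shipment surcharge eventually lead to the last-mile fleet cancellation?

No

The shipment surcharge leads to the last-mile supplier surcharge, the carrier shortage; the last-mile fleet cancellation is not among them.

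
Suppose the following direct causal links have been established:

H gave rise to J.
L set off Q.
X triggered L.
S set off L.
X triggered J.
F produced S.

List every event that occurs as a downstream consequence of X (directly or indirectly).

Direct effects: J, L.
2 steps out: Q.
Not reachable from it: F, S, H.

J, L, Q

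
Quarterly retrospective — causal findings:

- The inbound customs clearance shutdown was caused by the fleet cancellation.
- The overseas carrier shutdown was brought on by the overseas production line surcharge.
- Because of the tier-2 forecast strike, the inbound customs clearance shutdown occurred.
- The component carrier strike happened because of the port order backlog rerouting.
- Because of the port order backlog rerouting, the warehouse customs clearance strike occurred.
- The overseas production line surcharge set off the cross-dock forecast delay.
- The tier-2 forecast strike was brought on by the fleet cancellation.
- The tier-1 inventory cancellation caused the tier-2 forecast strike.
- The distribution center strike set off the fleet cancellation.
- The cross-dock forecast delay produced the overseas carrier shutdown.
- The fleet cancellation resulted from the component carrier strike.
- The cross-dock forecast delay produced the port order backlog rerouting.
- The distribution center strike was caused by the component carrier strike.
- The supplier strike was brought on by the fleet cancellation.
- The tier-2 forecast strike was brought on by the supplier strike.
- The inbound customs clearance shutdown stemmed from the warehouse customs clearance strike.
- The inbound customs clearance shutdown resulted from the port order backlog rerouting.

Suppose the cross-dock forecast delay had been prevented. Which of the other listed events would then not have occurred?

Downstream of the cross-dock forecast delay: the port order backlog rerouting, the overseas carrier shutdown, the warehouse customs clearance strike, the component carrier strike, the distribution center strike, the fleet cancellation, the supplier strike, the tier-2 forecast strike, the inbound customs clearance shutdown.
Of those, still caused via another path: the overseas carrier shutdown, the tier-2 forecast strike, the inbound customs clearance shutdown.
The remainder have no surviving cause.

the component carrier strike, the distribution center strike, the fleet cancellation, the port order backlog rerouting, the supplier strike, the warehouse customs clearance strike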